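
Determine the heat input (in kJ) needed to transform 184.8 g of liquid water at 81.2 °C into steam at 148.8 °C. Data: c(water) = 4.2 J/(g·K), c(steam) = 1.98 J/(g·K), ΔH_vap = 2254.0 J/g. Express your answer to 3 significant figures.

q1 (heat water 81.2→100.0 °C): 184.8 × 4.2 × 18.8 = 14592 J
q2 (vaporize at 100 °C): 184.8 × 2254.0 = 416539 J
q3 (heat steam 100.0→148.8 °C): 184.8 × 1.98 × 48.8 = 17856 J
Total: 14592 + 416539 + 17856 = 448987 J = 449 kJ

q = 449 kJ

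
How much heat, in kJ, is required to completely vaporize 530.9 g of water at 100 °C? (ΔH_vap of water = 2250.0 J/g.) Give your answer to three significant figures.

q = 1190 kJ

q = m × ΔH_vap = 530.9 × 2250.0 = 1194500 J = 1190 kJ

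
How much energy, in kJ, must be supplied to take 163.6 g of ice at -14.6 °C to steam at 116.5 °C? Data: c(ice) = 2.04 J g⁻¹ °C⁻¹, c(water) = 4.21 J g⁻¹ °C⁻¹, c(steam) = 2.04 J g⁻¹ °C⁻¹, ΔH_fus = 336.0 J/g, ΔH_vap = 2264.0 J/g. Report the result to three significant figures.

q1 (heat ice -14.6→0.0 °C): 163.6 × 2.04 × 14.6 = 4873 J
q2 (melt at 0 °C): 163.6 × 336.0 = 54970 J
q3 (heat water 0.0→100.0 °C): 163.6 × 4.21 × 100.0 = 68876 J
q4 (vaporize at 100 °C): 163.6 × 2264.0 = 370390 J
q5 (heat steam 100.0→116.5 °C): 163.6 × 2.04 × 16.5 = 5507 J
Total: 4873 + 54970 + 68876 + 370390 + 5507 = 504616 J = 505 kJ

q = 505 kJ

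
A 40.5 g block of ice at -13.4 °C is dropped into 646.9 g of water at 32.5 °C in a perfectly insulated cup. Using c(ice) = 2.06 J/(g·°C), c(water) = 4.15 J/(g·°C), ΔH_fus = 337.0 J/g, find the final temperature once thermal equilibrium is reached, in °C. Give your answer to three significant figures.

T_f = 25.4 °C

Heat to bring ice to 0 °C and melt it: q₁ = 40.5×2.06×13.4 + 40.5×337.0 = 14766 J
Heat the water can supply cooling to 0 °C: 646.9×4.15×32.5 = 87250.6 J > q₁, so all ice melts.
Energy balance: 646.9×4.15×(32.5 − T) = 14766 + 40.5×4.15×(T − 0)
2684.635(32.5 − T) = 14766 + 168.075 T
87250.6 − 14766 = 2852.710 T
T = 72484.6 / 2852.710 = 25.41 °C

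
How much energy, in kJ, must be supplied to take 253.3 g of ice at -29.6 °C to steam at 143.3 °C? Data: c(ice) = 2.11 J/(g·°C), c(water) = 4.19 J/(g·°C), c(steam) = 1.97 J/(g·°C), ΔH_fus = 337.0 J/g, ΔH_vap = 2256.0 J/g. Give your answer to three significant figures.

q = 800 kJ

q1 (heat ice -29.6→0.0 °C): 253.3 × 2.11 × 29.6 = 15820 J
q2 (melt at 0 °C): 253.3 × 337.0 = 85362 J
q3 (heat water 0.0→100.0 °C): 253.3 × 4.19 × 100.0 = 106133 J
q4 (vaporize at 100 °C): 253.3 × 2256.0 = 571445 J
q5 (heat steam 100.0→143.3 °C): 253.3 × 1.97 × 43.3 = 21607 J
Total: 15820 + 85362 + 106133 + 571445 + 21607 = 800367 J = 800 kJ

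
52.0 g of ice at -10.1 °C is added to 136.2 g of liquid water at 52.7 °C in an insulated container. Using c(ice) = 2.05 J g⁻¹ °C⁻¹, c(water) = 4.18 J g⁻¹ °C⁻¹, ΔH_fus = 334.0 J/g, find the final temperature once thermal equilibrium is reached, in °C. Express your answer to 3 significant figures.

T_f = 14.7 °C

Heat to bring ice to 0 °C and melt it: q₁ = 52.0×2.05×10.1 + 52.0×334.0 = 18445 J
Heat the water can supply cooling to 0 °C: 136.2×4.18×52.7 = 30003.0 J > q₁, so all ice melts.
Energy balance: 136.2×4.18×(52.7 − T) = 18445 + 52.0×4.18×(T − 0)
569.316(52.7 − T) = 18445 + 217.36 T
30003.0 − 18445 = 786.676 T
T = 11558.0 / 786.676 = 14.69 °C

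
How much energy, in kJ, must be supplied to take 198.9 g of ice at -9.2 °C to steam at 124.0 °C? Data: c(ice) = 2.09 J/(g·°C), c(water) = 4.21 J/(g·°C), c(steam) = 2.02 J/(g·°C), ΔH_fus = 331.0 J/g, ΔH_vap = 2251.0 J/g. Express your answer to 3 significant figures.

q1 (heat ice -9.2→0.0 °C): 198.9 × 2.09 × 9.2 = 3824 J
q2 (melt at 0 °C): 198.9 × 331.0 = 65836 J
q3 (heat water 0.0→100.0 °C): 198.9 × 4.21 × 100.0 = 83737 J
q4 (vaporize at 100 °C): 198.9 × 2251.0 = 447724 J
q5 (heat steam 100.0→124.0 °C): 198.9 × 2.02 × 24.0 = 9643 J
Total: 3824 + 65836 + 83737 + 447724 + 9643 = 610764 J = 611 kJ

q = 611 kJ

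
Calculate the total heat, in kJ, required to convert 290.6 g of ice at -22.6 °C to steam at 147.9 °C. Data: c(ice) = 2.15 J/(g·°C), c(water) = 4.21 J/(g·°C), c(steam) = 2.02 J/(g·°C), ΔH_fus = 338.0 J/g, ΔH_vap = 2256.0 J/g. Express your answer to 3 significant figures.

q1 (heat ice -22.6→0.0 °C): 290.6 × 2.15 × 22.6 = 14120 J
q2 (melt at 0 °C): 290.6 × 338.0 = 98223 J
q3 (heat water 0.0→100.0 °C): 290.6 × 4.21 × 100.0 = 122343 J
q4 (vaporize at 100 °C): 290.6 × 2256.0 = 655594 J
q5 (heat steam 100.0→147.9 °C): 290.6 × 2.02 × 47.9 = 28118 J
Total: 14120 + 98223 + 122343 + 655594 + 28118 = 918398 J = 918 kJ

q = 918 kJ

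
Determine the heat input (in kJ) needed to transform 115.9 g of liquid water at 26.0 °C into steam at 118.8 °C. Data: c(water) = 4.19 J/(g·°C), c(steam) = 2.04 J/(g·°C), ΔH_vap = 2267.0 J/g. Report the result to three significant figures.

q = 303 kJ

q1 (heat water 26.0→100.0 °C): 115.9 × 4.19 × 74.0 = 35936 J
q2 (vaporize at 100 °C): 115.9 × 2267.0 = 262745 J
q3 (heat steam 100.0→118.8 °C): 115.9 × 2.04 × 18.8 = 4445 J
Total: 35936 + 262745 + 4445 = 303126 J = 303 kJ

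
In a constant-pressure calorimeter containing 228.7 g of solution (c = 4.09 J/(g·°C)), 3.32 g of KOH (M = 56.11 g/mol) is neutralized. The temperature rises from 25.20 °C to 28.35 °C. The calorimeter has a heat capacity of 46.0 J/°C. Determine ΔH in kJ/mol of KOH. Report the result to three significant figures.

ΔH = -52.2 kJ/mol

|ΔT| = |28.35 − 25.20| = 3.15 °C
|q_surr| = (228.7 × 4.09 + 46.0) × 3.15 = 981.383 × 3.15 = 3091 J
n(KOH) = 3.32 / 56.11 = 0.05917 mol
Temperature rose, so q_rxn = −|q_surr| = -3.091 kJ
ΔH = q_rxn / n = -52.24 kJ/mol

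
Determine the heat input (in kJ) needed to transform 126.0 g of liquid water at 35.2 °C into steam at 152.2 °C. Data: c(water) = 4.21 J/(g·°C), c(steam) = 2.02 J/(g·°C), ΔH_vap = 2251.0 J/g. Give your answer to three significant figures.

q = 331 kJ

q1 (heat water 35.2→100.0 °C): 126.0 × 4.21 × 64.8 = 34374 J
q2 (vaporize at 100 °C): 126.0 × 2251.0 = 283626 J
q3 (heat steam 100.0→152.2 °C): 126.0 × 2.02 × 52.2 = 13286 J
Total: 34374 + 283626 + 13286 = 331286 J = 331 kJ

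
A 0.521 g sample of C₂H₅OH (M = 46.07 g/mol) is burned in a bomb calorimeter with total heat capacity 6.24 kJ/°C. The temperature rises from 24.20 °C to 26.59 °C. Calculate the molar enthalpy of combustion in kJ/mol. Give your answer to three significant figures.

ΔH = -1320 kJ/mol

ΔT = 26.59 − 24.20 = 2.39 °C
q_cal = C_cal × ΔT = 6.24 × 2.39 = 14.9136 kJ
n = 0.521 / 46.07 = 0.01131 mol
q_rxn = −q_cal = -14.9136 kJ
ΔH = -14.9136 / 0.01131 = -1319 kJ/mol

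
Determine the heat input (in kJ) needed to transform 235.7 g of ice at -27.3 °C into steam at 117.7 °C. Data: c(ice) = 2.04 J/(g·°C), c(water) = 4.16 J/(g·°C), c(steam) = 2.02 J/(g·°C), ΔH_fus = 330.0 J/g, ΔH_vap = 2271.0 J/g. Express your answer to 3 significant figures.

q1 (heat ice -27.3→0.0 °C): 235.7 × 2.04 × 27.3 = 13127 J
q2 (melt at 0 °C): 235.7 × 330.0 = 77781 J
q3 (heat water 0.0→100.0 °C): 235.7 × 4.16 × 100.0 = 98051 J
q4 (vaporize at 100 °C): 235.7 × 2271.0 = 535275 J
q5 (heat steam 100.0→117.7 °C): 235.7 × 2.02 × 17.7 = 8427 J
Total: 13127 + 77781 + 98051 + 535275 + 8427 = 732661 J = 733 kJ

q = 733 kJ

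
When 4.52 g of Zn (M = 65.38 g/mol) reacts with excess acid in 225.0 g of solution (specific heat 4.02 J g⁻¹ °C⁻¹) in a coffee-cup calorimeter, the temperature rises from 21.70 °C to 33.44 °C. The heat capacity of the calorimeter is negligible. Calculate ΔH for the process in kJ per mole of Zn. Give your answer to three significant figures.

ΔH = -154 kJ/mol

|ΔT| = |33.44 − 21.70| = 11.74 °C
|q_surr| = (225.0 × 4.02) × 11.74 = 904.5 × 11.74 = 10620 J
n(Zn) = 4.52 / 65.38 = 0.06913 mol
Temperature rose, so q_rxn = −|q_surr| = -10.62 kJ
ΔH = q_rxn / n = -153.6 kJ/mol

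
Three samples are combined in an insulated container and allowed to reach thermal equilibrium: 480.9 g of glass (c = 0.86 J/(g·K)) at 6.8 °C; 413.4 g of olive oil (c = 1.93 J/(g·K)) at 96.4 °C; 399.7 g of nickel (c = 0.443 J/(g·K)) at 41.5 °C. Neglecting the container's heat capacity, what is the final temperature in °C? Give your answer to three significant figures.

Σ mᵢcᵢ(T − Tᵢ) = 0  ⇒  T = Σ mᵢcᵢTᵢ / Σ mᵢcᵢ
Σ mᵢcᵢ = 480.9×0.86 + 413.4×1.93 + 399.7×0.443 = 1388.5031
Σ mᵢcᵢTᵢ = 413.574×6.8 + 797.862×96.4 + 177.0671×41.5 = 87074
T = 87074 / 1388.5031 = 62.71 °C

T_f = 62.7 °C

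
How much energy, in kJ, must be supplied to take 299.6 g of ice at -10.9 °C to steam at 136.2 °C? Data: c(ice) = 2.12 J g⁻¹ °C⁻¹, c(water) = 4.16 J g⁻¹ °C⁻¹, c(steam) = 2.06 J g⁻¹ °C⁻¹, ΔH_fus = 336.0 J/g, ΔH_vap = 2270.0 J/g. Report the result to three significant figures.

q = 935 kJ

q1 (heat ice -10.9→0.0 °C): 299.6 × 2.12 × 10.9 = 6923 J
q2 (melt at 0 °C): 299.6 × 336.0 = 100666 J
q3 (heat water 0.0→100.0 °C): 299.6 × 4.16 × 100.0 = 124634 J
q4 (vaporize at 100 °C): 299.6 × 2270.0 = 680092 J
q5 (heat steam 100.0→136.2 °C): 299.6 × 2.06 × 36.2 = 22342 J
Total: 6923 + 100666 + 124634 + 680092 + 22342 = 934657 J = 935 kJ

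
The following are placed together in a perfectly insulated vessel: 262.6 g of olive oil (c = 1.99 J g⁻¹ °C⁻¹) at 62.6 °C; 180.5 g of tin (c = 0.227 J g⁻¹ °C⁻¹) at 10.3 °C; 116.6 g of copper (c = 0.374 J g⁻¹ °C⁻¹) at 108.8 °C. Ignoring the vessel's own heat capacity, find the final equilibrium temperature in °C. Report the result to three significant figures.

T_f = 62.4 °C

Σ mᵢcᵢ(T − Tᵢ) = 0  ⇒  T = Σ mᵢcᵢTᵢ / Σ mᵢcᵢ
Σ mᵢcᵢ = 262.6×1.99 + 180.5×0.227 + 116.6×0.374 = 607.1559
Σ mᵢcᵢTᵢ = 522.574×62.6 + 40.9735×10.3 + 43.6084×108.8 = 37880
T = 37880 / 607.1559 = 62.39 °C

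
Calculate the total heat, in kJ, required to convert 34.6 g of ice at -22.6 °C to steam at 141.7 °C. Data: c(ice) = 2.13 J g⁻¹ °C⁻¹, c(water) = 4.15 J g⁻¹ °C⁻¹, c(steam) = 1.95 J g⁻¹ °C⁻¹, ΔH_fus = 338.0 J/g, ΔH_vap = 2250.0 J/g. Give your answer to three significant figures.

q1 (heat ice -22.6→0.0 °C): 34.6 × 2.13 × 22.6 = 1666 J
q2 (melt at 0 °C): 34.6 × 338.0 = 11695 J
q3 (heat water 0.0→100.0 °C): 34.6 × 4.15 × 100.0 = 14359 J
q4 (vaporize at 100 °C): 34.6 × 2250.0 = 77850 J
q5 (heat steam 100.0→141.7 °C): 34.6 × 1.95 × 41.7 = 2813 J
Total: 1666 + 11695 + 14359 + 77850 + 2813 = 108383 J = 108 kJ

q = 108 kJ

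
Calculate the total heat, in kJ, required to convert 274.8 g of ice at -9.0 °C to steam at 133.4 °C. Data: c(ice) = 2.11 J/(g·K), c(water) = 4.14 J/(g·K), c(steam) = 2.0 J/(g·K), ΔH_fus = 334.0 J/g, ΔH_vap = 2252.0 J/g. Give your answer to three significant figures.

q1 (heat ice -9.0→0.0 °C): 274.8 × 2.11 × 9.0 = 5218 J
q2 (melt at 0 °C): 274.8 × 334.0 = 91783 J
q3 (heat water 0.0→100.0 °C): 274.8 × 4.14 × 100.0 = 113767 J
q4 (vaporize at 100 °C): 274.8 × 2252.0 = 618850 J
q5 (heat steam 100.0→133.4 °C): 274.8 × 2.0 × 33.4 = 18357 J
Total: 5218 + 91783 + 113767 + 618850 + 18357 = 847975 J = 848 kJ

q = 848 kJ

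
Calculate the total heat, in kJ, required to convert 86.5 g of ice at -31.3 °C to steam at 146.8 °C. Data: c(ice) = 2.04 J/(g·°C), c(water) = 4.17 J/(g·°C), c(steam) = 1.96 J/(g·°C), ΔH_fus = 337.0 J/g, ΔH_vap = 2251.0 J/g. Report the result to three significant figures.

q1 (heat ice -31.3→0.0 °C): 86.5 × 2.04 × 31.3 = 5523 J
q2 (melt at 0 °C): 86.5 × 337.0 = 29151 J
q3 (heat water 0.0→100.0 °C): 86.5 × 4.17 × 100.0 = 36071 J
q4 (vaporize at 100 °C): 86.5 × 2251.0 = 194712 J
q5 (heat steam 100.0→146.8 °C): 86.5 × 1.96 × 46.8 = 7934 J
Total: 5523 + 29151 + 36071 + 194712 + 7934 = 273391 J = 273 kJ

q = 273 kJ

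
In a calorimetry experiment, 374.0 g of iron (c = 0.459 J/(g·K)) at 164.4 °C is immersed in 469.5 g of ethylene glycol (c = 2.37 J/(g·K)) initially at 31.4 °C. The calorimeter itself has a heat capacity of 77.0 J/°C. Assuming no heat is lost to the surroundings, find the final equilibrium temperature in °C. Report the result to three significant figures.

T_f = 48.2 °C

Heat lost by iron = heat gained by ethylene glycol + calorimeter.
(374.0)(0.459)(164.4 − T) = [(469.5)(2.37) + 77.0](T − 31.4)
171.666 (164.4 − T) = 1189.715 (T − 31.4)
28222 − 171.666 T = 1189.715 T − 37357
65579 = 1361.381 T
T = 48.17 °C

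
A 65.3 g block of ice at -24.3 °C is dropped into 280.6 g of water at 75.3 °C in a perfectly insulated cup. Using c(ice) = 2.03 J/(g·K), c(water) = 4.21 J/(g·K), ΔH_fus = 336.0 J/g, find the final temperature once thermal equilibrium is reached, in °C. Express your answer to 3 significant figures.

T_f = 43.8 °C

Heat to bring ice to 0 °C and melt it: q₁ = 65.3×2.03×24.3 + 65.3×336.0 = 25162 J
Heat the water can supply cooling to 0 °C: 280.6×4.21×75.3 = 88953.8 J > q₁, so all ice melts.
Energy balance: 280.6×4.21×(75.3 − T) = 25162 + 65.3×4.21×(T − 0)
1181.326(75.3 − T) = 25162 + 274.913 T
88953.8 − 25162 = 1456.239 T
T = 63791.8 / 1456.239 = 43.81 °C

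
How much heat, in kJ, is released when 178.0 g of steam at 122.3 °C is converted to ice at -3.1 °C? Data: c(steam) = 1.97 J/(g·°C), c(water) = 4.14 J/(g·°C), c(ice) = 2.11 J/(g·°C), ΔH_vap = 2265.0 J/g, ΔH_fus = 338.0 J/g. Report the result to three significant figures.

q1 (cool steam 122.3→100 °C): 178.0 × 1.97 × 22.3 = 7820 J
q2 (condense at 100 °C): 178.0 × 2265.0 = 403170 J
q3 (cool water 100→0 °C): 178.0 × 4.14 × 100.0 = 73692 J
q4 (freeze at 0 °C): 178.0 × 338.0 = 60164 J
q5 (cool ice 0→-3.1 °C): 178.0 × 2.11 × 3.1 = 1164 J
Total: 7820 + 403170 + 73692 + 60164 + 1164 = 546010 J = 546 kJ

q = 546 kJ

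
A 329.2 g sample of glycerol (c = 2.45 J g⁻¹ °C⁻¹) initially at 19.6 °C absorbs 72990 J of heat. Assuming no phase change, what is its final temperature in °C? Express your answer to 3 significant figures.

ΔT = q / (m c) = 72990 / (329.2 × 2.45) = 90.50 °C
T_f = 19.6 + 90.50 = 110.10 °C

T_f = 110 °C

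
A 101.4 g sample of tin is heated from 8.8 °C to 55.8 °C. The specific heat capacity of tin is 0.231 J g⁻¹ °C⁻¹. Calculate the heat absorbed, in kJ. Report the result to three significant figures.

q = 1.10 kJ

q = m c ΔT = 101.4 × 0.231 × (55.8 − 8.8)
q = 101.4 × 0.231 × 47.0 = 1101 J = 1.10 kJ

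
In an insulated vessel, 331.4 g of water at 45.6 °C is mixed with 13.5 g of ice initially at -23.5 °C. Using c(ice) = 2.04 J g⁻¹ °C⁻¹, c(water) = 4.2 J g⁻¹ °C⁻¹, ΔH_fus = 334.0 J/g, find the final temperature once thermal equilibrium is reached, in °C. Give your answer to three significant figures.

Heat to bring ice to 0 °C and melt it: q₁ = 13.5×2.04×23.5 + 13.5×334.0 = 5156.2 J
Heat the water can supply cooling to 0 °C: 331.4×4.2×45.6 = 63469.7 J > q₁, so all ice melts.
Energy balance: 331.4×4.2×(45.6 − T) = 5156.2 + 13.5×4.2×(T − 0)
1391.88(45.6 − T) = 5156.2 + 56.7 T
63469.7 − 5156.2 = 1448.58 T
T = 58313.5 / 1448.58 = 40.26 °C

T_f = 40.3 °C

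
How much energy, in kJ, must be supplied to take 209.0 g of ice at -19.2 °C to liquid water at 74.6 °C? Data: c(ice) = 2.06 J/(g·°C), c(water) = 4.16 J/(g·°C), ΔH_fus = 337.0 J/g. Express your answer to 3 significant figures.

q1 (heat ice -19.2→0.0 °C): 209.0 × 2.06 × 19.2 = 8266 J
q2 (melt at 0 °C): 209.0 × 337.0 = 70433 J
q3 (heat water 0.0→74.6 °C): 209.0 × 4.16 × 74.6 = 64860 J
Total: 8266 + 70433 + 64860 = 143559 J = 144 kJ

q = 144 kJ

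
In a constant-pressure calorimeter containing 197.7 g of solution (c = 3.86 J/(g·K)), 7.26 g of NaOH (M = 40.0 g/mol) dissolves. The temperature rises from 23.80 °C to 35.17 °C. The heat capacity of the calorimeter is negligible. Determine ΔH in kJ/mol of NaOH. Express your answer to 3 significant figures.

ΔH = -47.8 kJ/mol

|ΔT| = |35.17 − 23.80| = 11.37 °C
|q_surr| = (197.7 × 3.86) × 11.37 = 763.122 × 11.37 = 8677 J
n(NaOH) = 7.26 / 40.0 = 0.1815 mol
Temperature rose, so q_rxn = −|q_surr| = -8.677 kJ
ΔH = q_rxn / n = -47.81 kJ/mol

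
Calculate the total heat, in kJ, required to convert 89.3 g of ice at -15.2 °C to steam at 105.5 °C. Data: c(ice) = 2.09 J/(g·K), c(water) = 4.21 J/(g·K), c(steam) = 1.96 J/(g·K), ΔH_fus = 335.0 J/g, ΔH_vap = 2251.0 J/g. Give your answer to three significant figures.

q1 (heat ice -15.2→0.0 °C): 89.3 × 2.09 × 15.2 = 2837 J
q2 (melt at 0 °C): 89.3 × 335.0 = 29916 J
q3 (heat water 0.0→100.0 °C): 89.3 × 4.21 × 100.0 = 37595 J
q4 (vaporize at 100 °C): 89.3 × 2251.0 = 201014 J
q5 (heat steam 100.0→105.5 °C): 89.3 × 1.96 × 5.5 = 963 J
Total: 2837 + 29916 + 37595 + 201014 + 963 = 272325 J = 272 kJ

q = 272 kJ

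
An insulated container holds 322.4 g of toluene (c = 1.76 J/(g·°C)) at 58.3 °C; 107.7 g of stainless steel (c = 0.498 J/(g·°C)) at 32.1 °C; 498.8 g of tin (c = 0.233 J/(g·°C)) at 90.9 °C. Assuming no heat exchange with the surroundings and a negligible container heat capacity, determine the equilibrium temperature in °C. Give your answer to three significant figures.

Σ mᵢcᵢ(T − Tᵢ) = 0  ⇒  T = Σ mᵢcᵢTᵢ / Σ mᵢcᵢ
Σ mᵢcᵢ = 322.4×1.76 + 107.7×0.498 + 498.8×0.233 = 737.2790
Σ mᵢcᵢTᵢ = 567.424×58.3 + 53.6346×32.1 + 116.2204×90.9 = 45367
T = 45367 / 737.2790 = 61.53 °C

T_f = 61.5 °C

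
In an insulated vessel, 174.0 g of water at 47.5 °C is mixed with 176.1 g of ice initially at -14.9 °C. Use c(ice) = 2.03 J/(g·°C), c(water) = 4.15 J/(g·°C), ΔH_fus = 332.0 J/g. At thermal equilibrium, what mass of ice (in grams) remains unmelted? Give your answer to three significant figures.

m_ice remaining = 88.8 g

Heat to warm all ice to 0 °C: 176.1×2.03×14.9 = 5326.5 J
Heat released by water cooling to 0 °C: 174.0×4.15×47.5 = 34300 J
34300 J < 5326.5 + 176.1×332.0 = 63791.7 J, so not all ice melts; final T = 0 °C.
Heat left for melting: 34300 − 5326.5 = 28973.5 J
Mass melted = 28973.5 / 332.0 = 87.27 g
Ice remaining = 176.1 − 87.27 = 88.83 g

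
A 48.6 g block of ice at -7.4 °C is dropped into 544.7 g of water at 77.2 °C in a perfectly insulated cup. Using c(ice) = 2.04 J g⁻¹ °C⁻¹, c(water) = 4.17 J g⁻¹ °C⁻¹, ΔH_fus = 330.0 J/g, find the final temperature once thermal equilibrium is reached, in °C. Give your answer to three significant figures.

T_f = 64.1 °C

Heat to bring ice to 0 °C and melt it: q₁ = 48.6×2.04×7.4 + 48.6×330.0 = 16772 J
Heat the water can supply cooling to 0 °C: 544.7×4.17×77.2 = 175352 J > q₁, so all ice melts.
Energy balance: 544.7×4.17×(77.2 − T) = 16772 + 48.6×4.17×(T − 0)
2271.399(77.2 − T) = 16772 + 202.662 T
175352 − 16772 = 2474.061 T
T = 158580 / 2474.061 = 64.10 °C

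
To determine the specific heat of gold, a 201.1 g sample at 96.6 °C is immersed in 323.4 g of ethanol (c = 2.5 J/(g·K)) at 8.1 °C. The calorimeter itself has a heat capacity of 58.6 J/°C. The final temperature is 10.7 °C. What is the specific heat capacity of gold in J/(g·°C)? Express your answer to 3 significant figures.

q_gained = (323.4 × 2.5 + 58.6) × (10.7 − 8.1) = 2254.5 J
q_lost = 201.1 × c × (96.6 − 10.7) = 17274.49 c
Set equal: c = 2254.5 / 17274.49 = 0.131 J/(g·°C)

c = 0.131 J/(g·°C)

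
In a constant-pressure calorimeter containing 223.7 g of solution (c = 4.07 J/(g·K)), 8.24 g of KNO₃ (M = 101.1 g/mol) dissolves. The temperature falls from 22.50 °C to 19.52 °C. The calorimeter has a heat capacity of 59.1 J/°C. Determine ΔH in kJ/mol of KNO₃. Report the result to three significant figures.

ΔH = 35.4 kJ/mol

|ΔT| = |19.52 − 22.50| = 2.98 °C
|q_surr| = (223.7 × 4.07 + 59.1) × 2.98 = 969.559 × 2.98 = 2889 J
n(KNO₃) = 8.24 / 101.1 = 0.08150 mol
Temperature fell, so q_rxn = +|q_surr| = 2.889 kJ
ΔH = q_rxn / n = 35.448 kJ/mol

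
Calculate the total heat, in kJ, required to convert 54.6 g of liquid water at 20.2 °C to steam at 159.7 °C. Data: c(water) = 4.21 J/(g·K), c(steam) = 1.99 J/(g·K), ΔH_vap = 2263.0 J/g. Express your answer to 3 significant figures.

q1 (heat water 20.2→100.0 °C): 54.6 × 4.21 × 79.8 = 18343 J
q2 (vaporize at 100 °C): 54.6 × 2263.0 = 123560 J
q3 (heat steam 100.0→159.7 °C): 54.6 × 1.99 × 59.7 = 6487 J
Total: 18343 + 123560 + 6487 = 148390 J = 148 kJ

q = 148 kJ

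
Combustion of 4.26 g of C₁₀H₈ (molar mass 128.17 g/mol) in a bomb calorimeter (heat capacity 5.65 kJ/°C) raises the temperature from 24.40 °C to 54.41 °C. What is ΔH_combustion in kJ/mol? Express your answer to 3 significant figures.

ΔH = -5100 kJ/mol

ΔT = 54.41 − 24.40 = 30.01 °C
q_cal = C_cal × ΔT = 5.65 × 30.01 = 169.5565 kJ
n = 4.26 / 128.17 = 0.03324 mol
q_rxn = −q_cal = -169.5565 kJ
ΔH = -169.5565 / 0.03324 = -5101 kJ/mol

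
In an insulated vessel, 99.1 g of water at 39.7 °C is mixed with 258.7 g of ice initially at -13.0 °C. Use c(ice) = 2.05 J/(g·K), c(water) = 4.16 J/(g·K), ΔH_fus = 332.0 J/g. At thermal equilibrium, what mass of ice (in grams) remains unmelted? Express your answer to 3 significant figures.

Heat to warm all ice to 0 °C: 258.7×2.05×13.0 = 6894.4 J
Heat released by water cooling to 0 °C: 99.1×4.16×39.7 = 16367 J
16367 J < 6894.4 + 258.7×332.0 = 92782.8 J, so not all ice melts; final T = 0 °C.
Heat left for melting: 16367 − 6894.4 = 9472.6 J
Mass melted = 9472.6 / 332.0 = 28.53 g
Ice remaining = 258.7 − 28.53 = 230.17 g

m_ice remaining = 230 g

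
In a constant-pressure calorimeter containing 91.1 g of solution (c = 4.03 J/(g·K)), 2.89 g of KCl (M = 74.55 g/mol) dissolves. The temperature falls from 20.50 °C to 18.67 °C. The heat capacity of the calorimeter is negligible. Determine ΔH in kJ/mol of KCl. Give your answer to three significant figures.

ΔH = 17.3 kJ/mol

|ΔT| = |18.67 − 20.50| = 1.83 °C
|q_surr| = (91.1 × 4.03) × 1.83 = 367.133 × 1.83 = 671.9 J
n(KCl) = 2.89 / 74.55 = 0.03877 mol
Temperature fell, so q_rxn = +|q_surr| = 0.6719 kJ
ΔH = q_rxn / n = 17.33 kJ/mol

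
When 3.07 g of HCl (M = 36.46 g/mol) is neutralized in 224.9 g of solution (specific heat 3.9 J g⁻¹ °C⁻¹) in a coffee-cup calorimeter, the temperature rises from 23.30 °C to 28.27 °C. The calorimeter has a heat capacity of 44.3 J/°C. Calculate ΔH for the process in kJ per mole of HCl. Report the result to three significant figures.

|ΔT| = |28.27 − 23.30| = 4.97 °C
|q_surr| = (224.9 × 3.9 + 44.3) × 4.97 = 921.41 × 4.97 = 4579 J
n(HCl) = 3.07 / 36.46 = 0.08420 mol
Temperature rose, so q_rxn = −|q_surr| = -4.579 kJ
ΔH = q_rxn / n = -54.38 kJ/mol

ΔH = -54.4 kJ/mol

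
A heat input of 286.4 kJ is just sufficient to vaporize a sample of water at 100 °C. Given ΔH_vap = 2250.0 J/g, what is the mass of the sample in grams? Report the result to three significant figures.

m = 127 g

m = q / ΔH_vap = 286400 J / 2250.0 J/g = 127 g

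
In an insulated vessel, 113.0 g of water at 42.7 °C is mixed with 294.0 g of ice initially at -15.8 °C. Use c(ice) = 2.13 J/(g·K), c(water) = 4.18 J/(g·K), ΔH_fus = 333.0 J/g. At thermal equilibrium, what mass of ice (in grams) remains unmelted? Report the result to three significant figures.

m_ice remaining = 263 g

Heat to warm all ice to 0 °C: 294.0×2.13×15.8 = 9894.3 J
Heat released by water cooling to 0 °C: 113.0×4.18×42.7 = 20169 J
20169 J < 9894.3 + 294.0×333.0 = 107796.3 J, so not all ice melts; final T = 0 °C.
Heat left for melting: 20169 − 9894.3 = 10274.7 J
Mass melted = 10274.7 / 333.0 = 30.85 g
Ice remaining = 294.0 − 30.85 = 263.15 g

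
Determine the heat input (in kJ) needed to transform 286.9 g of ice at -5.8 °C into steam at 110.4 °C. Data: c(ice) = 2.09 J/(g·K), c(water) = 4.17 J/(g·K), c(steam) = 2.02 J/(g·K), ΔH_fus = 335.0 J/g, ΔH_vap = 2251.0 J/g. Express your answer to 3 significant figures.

q = 871 kJ

q1 (heat ice -5.8→0.0 °C): 286.9 × 2.09 × 5.8 = 3478 J
q2 (melt at 0 °C): 286.9 × 335.0 = 96112 J
q3 (heat water 0.0→100.0 °C): 286.9 × 4.17 × 100.0 = 119637 J
q4 (vaporize at 100 °C): 286.9 × 2251.0 = 645812 J
q5 (heat steam 100.0→110.4 °C): 286.9 × 2.02 × 10.4 = 6027 J
Total: 3478 + 96112 + 119637 + 645812 + 6027 = 871066 J = 871 kJ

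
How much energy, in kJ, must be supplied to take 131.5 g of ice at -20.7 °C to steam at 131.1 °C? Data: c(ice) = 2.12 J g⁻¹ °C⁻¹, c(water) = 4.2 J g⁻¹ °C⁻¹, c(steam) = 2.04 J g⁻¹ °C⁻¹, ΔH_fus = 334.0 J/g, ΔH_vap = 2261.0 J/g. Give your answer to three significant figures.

q = 411 kJ

q1 (heat ice -20.7→0.0 °C): 131.5 × 2.12 × 20.7 = 5771 J
q2 (melt at 0 °C): 131.5 × 334.0 = 43921 J
q3 (heat water 0.0→100.0 °C): 131.5 × 4.2 × 100.0 = 55230 J
q4 (vaporize at 100 °C): 131.5 × 2261.0 = 297322 J
q5 (heat steam 100.0→131.1 °C): 131.5 × 2.04 × 31.1 = 8343 J
Total: 5771 + 43921 + 55230 + 297322 + 8343 = 410587 J = 411 kJ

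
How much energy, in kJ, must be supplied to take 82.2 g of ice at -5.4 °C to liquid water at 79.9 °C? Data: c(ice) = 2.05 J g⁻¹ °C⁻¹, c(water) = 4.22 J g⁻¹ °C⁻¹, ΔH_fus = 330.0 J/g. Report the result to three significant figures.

q1 (heat ice -5.4→0.0 °C): 82.2 × 2.05 × 5.4 = 910 J
q2 (melt at 0 °C): 82.2 × 330.0 = 27126 J
q3 (heat water 0.0→79.9 °C): 82.2 × 4.22 × 79.9 = 27716 J
Total: 910 + 27126 + 27716 = 55752 J = 55.8 kJ

q = 55.8 kJ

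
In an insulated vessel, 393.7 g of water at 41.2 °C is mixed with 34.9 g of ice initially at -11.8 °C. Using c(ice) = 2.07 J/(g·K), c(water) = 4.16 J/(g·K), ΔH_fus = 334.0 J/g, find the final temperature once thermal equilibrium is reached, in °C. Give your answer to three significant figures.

Heat to bring ice to 0 °C and melt it: q₁ = 34.9×2.07×11.8 + 34.9×334.0 = 12509 J
Heat the water can supply cooling to 0 °C: 393.7×4.16×41.2 = 67477.0 J > q₁, so all ice melts.
Energy balance: 393.7×4.16×(41.2 − T) = 12509 + 34.9×4.16×(T − 0)
1637.792(41.2 − T) = 12509 + 145.184 T
67477.0 − 12509 = 1782.976 T
T = 54968.0 / 1782.976 = 30.83 °C

T_f = 30.8 °C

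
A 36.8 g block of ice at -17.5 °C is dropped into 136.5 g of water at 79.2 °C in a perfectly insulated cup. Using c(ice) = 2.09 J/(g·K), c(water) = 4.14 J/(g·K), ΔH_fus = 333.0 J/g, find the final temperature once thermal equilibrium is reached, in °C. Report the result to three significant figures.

T_f = 43.4 °C

Heat to bring ice to 0 °C and melt it: q₁ = 36.8×2.09×17.5 + 36.8×333.0 = 13600 J
Heat the water can supply cooling to 0 °C: 136.5×4.14×79.2 = 44756.7 J > q₁, so all ice melts.
Energy balance: 136.5×4.14×(79.2 − T) = 13600 + 36.8×4.14×(T − 0)
565.11(79.2 − T) = 13600 + 152.352 T
44756.7 − 13600 = 717.462 T
T = 31156.7 / 717.462 = 43.43 °C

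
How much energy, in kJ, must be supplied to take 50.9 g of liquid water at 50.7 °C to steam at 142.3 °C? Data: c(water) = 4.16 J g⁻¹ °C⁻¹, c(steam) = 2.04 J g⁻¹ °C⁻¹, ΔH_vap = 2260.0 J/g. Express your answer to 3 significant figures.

q1 (heat water 50.7→100.0 °C): 50.9 × 4.16 × 49.3 = 10439 J
q2 (vaporize at 100 °C): 50.9 × 2260.0 = 115034 J
q3 (heat steam 100.0→142.3 °C): 50.9 × 2.04 × 42.3 = 4392 J
Total: 10439 + 115034 + 4392 = 129865 J = 130 kJ

q = 130 kJ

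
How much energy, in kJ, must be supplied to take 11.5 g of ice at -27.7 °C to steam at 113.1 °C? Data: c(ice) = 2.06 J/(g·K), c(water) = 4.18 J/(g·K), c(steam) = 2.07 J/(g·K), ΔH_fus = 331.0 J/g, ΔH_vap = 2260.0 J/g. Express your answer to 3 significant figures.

q1 (heat ice -27.7→0.0 °C): 11.5 × 2.06 × 27.7 = 656 J
q2 (melt at 0 °C): 11.5 × 331.0 = 3807 J
q3 (heat water 0.0→100.0 °C): 11.5 × 4.18 × 100.0 = 4807 J
q4 (vaporize at 100 °C): 11.5 × 2260.0 = 25990 J
q5 (heat steam 100.0→113.1 °C): 11.5 × 2.07 × 13.1 = 312 J
Total: 656 + 3807 + 4807 + 25990 + 312 = 35572 J = 35.6 kJ

q = 35.6 kJ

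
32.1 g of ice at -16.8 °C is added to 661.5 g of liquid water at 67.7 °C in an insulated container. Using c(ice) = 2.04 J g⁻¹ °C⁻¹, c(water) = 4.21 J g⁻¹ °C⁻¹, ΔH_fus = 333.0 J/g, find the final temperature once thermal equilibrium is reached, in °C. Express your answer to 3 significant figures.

Heat to bring ice to 0 °C and melt it: q₁ = 32.1×2.04×16.8 + 32.1×333.0 = 11789 J
Heat the water can supply cooling to 0 °C: 661.5×4.21×67.7 = 188539 J > q₁, so all ice melts.
Energy balance: 661.5×4.21×(67.7 − T) = 11789 + 32.1×4.21×(T − 0)
2784.915(67.7 − T) = 11789 + 135.141 T
188539 − 11789 = 2920.056 T
T = 176750 / 2920.056 = 60.53 °C

T_f = 60.5 °C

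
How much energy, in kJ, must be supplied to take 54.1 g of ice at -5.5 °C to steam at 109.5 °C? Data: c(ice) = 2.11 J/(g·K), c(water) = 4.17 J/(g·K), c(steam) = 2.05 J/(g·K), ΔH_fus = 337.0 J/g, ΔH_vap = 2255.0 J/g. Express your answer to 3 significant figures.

q = 164 kJ

q1 (heat ice -5.5→0.0 °C): 54.1 × 2.11 × 5.5 = 628 J
q2 (melt at 0 °C): 54.1 × 337.0 = 18232 J
q3 (heat water 0.0→100.0 °C): 54.1 × 4.17 × 100.0 = 22560 J
q4 (vaporize at 100 °C): 54.1 × 2255.0 = 121996 J
q5 (heat steam 100.0→109.5 °C): 54.1 × 2.05 × 9.5 = 1054 J
Total: 628 + 18232 + 22560 + 121996 + 1054 = 164470 J = 164 kJ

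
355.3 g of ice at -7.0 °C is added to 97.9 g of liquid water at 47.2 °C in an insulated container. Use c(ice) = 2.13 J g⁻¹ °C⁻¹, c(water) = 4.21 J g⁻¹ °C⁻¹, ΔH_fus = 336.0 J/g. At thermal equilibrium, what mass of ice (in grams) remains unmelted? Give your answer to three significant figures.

Heat to warm all ice to 0 °C: 355.3×2.13×7.0 = 5297.5 J
Heat released by water cooling to 0 °C: 97.9×4.21×47.2 = 19454 J
19454 J < 5297.5 + 355.3×336.0 = 124678.3 J, so not all ice melts; final T = 0 °C.
Heat left for melting: 19454 − 5297.5 = 14156.5 J
Mass melted = 14156.5 / 336.0 = 42.13 g
Ice remaining = 355.3 − 42.13 = 313.17 g

m_ice remaining = 313 g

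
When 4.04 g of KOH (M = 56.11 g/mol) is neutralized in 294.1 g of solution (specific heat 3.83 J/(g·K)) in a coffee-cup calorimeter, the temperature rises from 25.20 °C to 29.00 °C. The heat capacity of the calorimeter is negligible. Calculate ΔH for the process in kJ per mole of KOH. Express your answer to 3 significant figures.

|ΔT| = |29.00 − 25.20| = 3.80 °C
|q_surr| = (294.1 × 3.83) × 3.80 = 1126.403 × 3.80 = 4280 J
n(KOH) = 4.04 / 56.11 = 0.07200 mol
Temperature rose, so q_rxn = −|q_surr| = -4.280 kJ
ΔH = q_rxn / n = -59.44 kJ/mol

ΔH = -59.4 kJ/mol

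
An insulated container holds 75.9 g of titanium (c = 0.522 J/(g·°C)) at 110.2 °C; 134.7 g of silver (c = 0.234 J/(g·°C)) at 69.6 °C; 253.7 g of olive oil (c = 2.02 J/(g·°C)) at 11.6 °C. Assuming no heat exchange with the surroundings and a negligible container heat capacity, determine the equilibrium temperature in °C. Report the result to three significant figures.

T_f = 21.4 °C

Σ mᵢcᵢ(T − Tᵢ) = 0  ⇒  T = Σ mᵢcᵢTᵢ / Σ mᵢcᵢ
Σ mᵢcᵢ = 75.9×0.522 + 134.7×0.234 + 253.7×2.02 = 583.6136
Σ mᵢcᵢTᵢ = 39.6198×110.2 + 31.5198×69.6 + 512.474×11.6 = 12505
T = 12505 / 583.6136 = 21.43 °C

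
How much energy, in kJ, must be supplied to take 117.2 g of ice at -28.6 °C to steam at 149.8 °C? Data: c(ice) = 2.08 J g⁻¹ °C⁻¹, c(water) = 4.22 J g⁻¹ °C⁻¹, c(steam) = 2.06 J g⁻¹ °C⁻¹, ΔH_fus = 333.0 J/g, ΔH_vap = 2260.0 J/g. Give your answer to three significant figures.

q1 (heat ice -28.6→0.0 °C): 117.2 × 2.08 × 28.6 = 6972 J
q2 (melt at 0 °C): 117.2 × 333.0 = 39028 J
q3 (heat water 0.0→100.0 °C): 117.2 × 4.22 × 100.0 = 49458 J
q4 (vaporize at 100 °C): 117.2 × 2260.0 = 264872 J
q5 (heat steam 100.0→149.8 °C): 117.2 × 2.06 × 49.8 = 12023 J
Total: 6972 + 39028 + 49458 + 264872 + 12023 = 372353 J = 372 kJ

q = 372 kJ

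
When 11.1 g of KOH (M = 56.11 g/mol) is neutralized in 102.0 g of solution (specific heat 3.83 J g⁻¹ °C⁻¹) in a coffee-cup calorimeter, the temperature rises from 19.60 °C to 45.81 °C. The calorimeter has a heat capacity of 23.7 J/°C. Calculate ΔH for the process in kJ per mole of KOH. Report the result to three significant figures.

ΔH = -54.9 kJ/mol

|ΔT| = |45.81 − 19.60| = 26.21 °C
|q_surr| = (102.0 × 3.83 + 23.7) × 26.21 = 414.36 × 26.21 = 10860 J
n(KOH) = 11.1 / 56.11 = 0.1978 mol
Temperature rose, so q_rxn = −|q_surr| = -10.86 kJ
ΔH = q_rxn / n = -54.90 kJ/mol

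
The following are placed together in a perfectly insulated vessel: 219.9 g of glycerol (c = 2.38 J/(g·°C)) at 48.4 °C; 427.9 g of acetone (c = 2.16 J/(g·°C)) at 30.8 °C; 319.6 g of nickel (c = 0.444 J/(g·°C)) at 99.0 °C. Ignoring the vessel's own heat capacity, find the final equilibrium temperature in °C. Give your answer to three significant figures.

T_f = 42.7 °C

Σ mᵢcᵢ(T − Tᵢ) = 0  ⇒  T = Σ mᵢcᵢTᵢ / Σ mᵢcᵢ
Σ mᵢcᵢ = 219.9×2.38 + 427.9×2.16 + 319.6×0.444 = 1589.5284
Σ mᵢcᵢTᵢ = 523.362×48.4 + 924.264×30.8 + 141.9024×99.0 = 67846
T = 67846 / 1589.5284 = 42.68 °C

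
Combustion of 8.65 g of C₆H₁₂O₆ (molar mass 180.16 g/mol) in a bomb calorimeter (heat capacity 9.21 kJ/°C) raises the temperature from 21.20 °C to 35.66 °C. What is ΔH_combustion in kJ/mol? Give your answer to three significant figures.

ΔH = -2770 kJ/mol

ΔT = 35.66 − 21.20 = 14.46 °C
q_cal = C_cal × ΔT = 9.21 × 14.46 = 133.1766 kJ
n = 8.65 / 180.16 = 0.04801 mol
q_rxn = −q_cal = -133.1766 kJ
ΔH = -133.1766 / 0.04801 = -2774 kJ/mol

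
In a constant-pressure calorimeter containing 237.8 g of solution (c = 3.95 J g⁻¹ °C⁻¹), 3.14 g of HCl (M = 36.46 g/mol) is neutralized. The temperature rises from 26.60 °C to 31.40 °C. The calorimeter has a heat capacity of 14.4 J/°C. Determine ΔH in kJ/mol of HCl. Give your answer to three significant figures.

|ΔT| = |31.40 − 26.60| = 4.80 °C
|q_surr| = (237.8 × 3.95 + 14.4) × 4.80 = 953.71 × 4.80 = 4578 J
n(HCl) = 3.14 / 36.46 = 0.08612 mol
Temperature rose, so q_rxn = −|q_surr| = -4.578 kJ
ΔH = q_rxn / n = -53.16 kJ/mol

ΔH = -53.2 kJ/mol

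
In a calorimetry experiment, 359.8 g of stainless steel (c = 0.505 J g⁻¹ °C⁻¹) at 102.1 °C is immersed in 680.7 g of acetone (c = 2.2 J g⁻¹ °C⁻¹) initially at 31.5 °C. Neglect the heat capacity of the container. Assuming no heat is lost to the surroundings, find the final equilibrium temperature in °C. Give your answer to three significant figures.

T_f = 39.1 °C

Heat lost by stainless steel = heat gained by acetone.
(359.8)(0.505)(102.1 − T) = (680.7)(2.2)(T − 31.5)
181.699 (102.1 − T) = 1497.54 (T − 31.5)
18551 − 181.699 T = 1497.54 T − 47173
65724 = 1679.239 T
T = 39.14 °C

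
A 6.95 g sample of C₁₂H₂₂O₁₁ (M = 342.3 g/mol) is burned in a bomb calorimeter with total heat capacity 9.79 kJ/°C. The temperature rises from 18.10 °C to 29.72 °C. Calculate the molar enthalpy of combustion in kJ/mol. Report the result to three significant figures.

ΔT = 29.72 − 18.10 = 11.62 °C
q_cal = C_cal × ΔT = 9.79 × 11.62 = 113.7598 kJ
n = 6.95 / 342.3 = 0.02030 mol
q_rxn = −q_cal = -113.7598 kJ
ΔH = -113.7598 / 0.02030 = -5604 kJ/mol

ΔH = -5600 kJ/mol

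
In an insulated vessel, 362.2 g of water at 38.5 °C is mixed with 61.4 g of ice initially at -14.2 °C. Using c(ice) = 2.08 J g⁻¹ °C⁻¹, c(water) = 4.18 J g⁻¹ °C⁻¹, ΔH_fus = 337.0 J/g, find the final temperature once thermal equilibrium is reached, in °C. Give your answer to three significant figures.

T_f = 20.2 °C

Heat to bring ice to 0 °C and melt it: q₁ = 61.4×2.08×14.2 + 61.4×337.0 = 22505 J
Heat the water can supply cooling to 0 °C: 362.2×4.18×38.5 = 58288.8 J > q₁, so all ice melts.
Energy balance: 362.2×4.18×(38.5 − T) = 22505 + 61.4×4.18×(T − 0)
1513.996(38.5 − T) = 22505 + 256.652 T
58288.8 − 22505 = 1770.648 T
T = 35783.8 / 1770.648 = 20.21 °C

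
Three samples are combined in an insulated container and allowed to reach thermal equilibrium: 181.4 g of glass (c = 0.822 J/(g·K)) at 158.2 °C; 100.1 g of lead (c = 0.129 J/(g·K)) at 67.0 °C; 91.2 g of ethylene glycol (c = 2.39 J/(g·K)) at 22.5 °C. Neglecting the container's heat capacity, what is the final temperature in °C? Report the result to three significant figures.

T_f = 77.3 °C

Σ mᵢcᵢ(T − Tᵢ) = 0  ⇒  T = Σ mᵢcᵢTᵢ / Σ mᵢcᵢ
Σ mᵢcᵢ = 181.4×0.822 + 100.1×0.129 + 91.2×2.39 = 379.9917
Σ mᵢcᵢTᵢ = 149.1108×158.2 + 12.9129×67.0 + 217.968×22.5 = 29359
T = 29359 / 379.9917 = 77.26 °C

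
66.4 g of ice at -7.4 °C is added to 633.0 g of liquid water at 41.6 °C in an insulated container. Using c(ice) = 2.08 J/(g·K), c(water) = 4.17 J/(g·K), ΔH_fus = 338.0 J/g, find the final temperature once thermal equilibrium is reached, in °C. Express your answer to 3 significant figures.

Heat to bring ice to 0 °C and melt it: q₁ = 66.4×2.08×7.4 + 66.4×338.0 = 23465 J
Heat the water can supply cooling to 0 °C: 633.0×4.17×41.6 = 109808 J > q₁, so all ice melts.
Energy balance: 633.0×4.17×(41.6 − T) = 23465 + 66.4×4.17×(T − 0)
2639.61(41.6 − T) = 23465 + 276.888 T
109808 − 23465 = 2916.498 T
T = 86343 / 2916.498 = 29.61 °C

T_f = 29.6 °C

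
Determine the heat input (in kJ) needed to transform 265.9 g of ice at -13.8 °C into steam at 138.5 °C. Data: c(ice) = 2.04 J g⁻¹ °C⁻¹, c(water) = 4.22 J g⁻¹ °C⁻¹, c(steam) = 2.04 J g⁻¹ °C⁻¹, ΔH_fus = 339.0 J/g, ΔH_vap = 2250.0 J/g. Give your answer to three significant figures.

q1 (heat ice -13.8→0.0 °C): 265.9 × 2.04 × 13.8 = 7486 J
q2 (melt at 0 °C): 265.9 × 339.0 = 90140 J
q3 (heat water 0.0→100.0 °C): 265.9 × 4.22 × 100.0 = 112210 J
q4 (vaporize at 100 °C): 265.9 × 2250.0 = 598275 J
q5 (heat steam 100.0→138.5 °C): 265.9 × 2.04 × 38.5 = 20884 J
Total: 7486 + 90140 + 112210 + 598275 + 20884 = 828995 J = 829 kJ

q = 829 kJ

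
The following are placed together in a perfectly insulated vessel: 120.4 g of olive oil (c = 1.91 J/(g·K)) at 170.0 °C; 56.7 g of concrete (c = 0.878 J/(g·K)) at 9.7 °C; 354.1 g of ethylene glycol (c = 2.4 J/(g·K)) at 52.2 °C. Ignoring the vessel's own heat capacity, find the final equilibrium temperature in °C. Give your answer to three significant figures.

T_f = 74.3 °C

Σ mᵢcᵢ(T − Tᵢ) = 0  ⇒  T = Σ mᵢcᵢTᵢ / Σ mᵢcᵢ
Σ mᵢcᵢ = 120.4×1.91 + 56.7×0.878 + 354.1×2.4 = 1129.5866
Σ mᵢcᵢTᵢ = 229.964×170.0 + 49.7826×9.7 + 849.84×52.2 = 83938
T = 83938 / 1129.5866 = 74.31 °C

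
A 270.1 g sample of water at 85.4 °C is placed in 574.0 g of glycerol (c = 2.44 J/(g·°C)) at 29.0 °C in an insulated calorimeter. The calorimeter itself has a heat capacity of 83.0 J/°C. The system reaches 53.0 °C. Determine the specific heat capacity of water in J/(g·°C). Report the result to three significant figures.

q_gained = (574.0 × 2.44 + 83.0) × (53.0 − 29.0) = 35610 J
q_lost = 270.1 × c × (85.4 − 53.0) = 8751.24 c
Set equal: c = 35610 / 8751.24 = 4.07 J/(g·°C)

c = 4.07 J/(g·°C)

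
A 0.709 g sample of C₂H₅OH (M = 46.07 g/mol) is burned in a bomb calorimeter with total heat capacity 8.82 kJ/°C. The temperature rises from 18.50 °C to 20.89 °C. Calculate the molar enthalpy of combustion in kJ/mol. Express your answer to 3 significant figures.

ΔH = -1370 kJ/mol

ΔT = 20.89 − 18.50 = 2.39 °C
q_cal = C_cal × ΔT = 8.82 × 2.39 = 21.0798 kJ
n = 0.709 / 46.07 = 0.01539 mol
q_rxn = −q_cal = -21.0798 kJ
ΔH = -21.0798 / 0.01539 = -1370 kJ/mol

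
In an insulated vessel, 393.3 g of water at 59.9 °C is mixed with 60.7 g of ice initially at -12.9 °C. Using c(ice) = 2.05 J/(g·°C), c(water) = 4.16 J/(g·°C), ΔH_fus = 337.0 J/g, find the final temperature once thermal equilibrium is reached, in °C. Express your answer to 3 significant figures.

Heat to bring ice to 0 °C and melt it: q₁ = 60.7×2.05×12.9 + 60.7×337.0 = 22061 J
Heat the water can supply cooling to 0 °C: 393.3×4.16×59.9 = 98004.1 J > q₁, so all ice melts.
Energy balance: 393.3×4.16×(59.9 − T) = 22061 + 60.7×4.16×(T − 0)
1636.128(59.9 − T) = 22061 + 252.512 T
98004.1 − 22061 = 1888.640 T
T = 75943.1 / 1888.640 = 40.21 °C

T_f = 40.2 °C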